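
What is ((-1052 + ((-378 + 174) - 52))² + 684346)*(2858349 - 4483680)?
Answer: -3893009064510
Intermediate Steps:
((-1052 + ((-378 + 174) - 52))² + 684346)*(2858349 - 4483680) = ((-1052 + (-204 - 52))² + 684346)*(-1625331) = ((-1052 - 256)² + 684346)*(-1625331) = ((-1308)² + 684346)*(-1625331) = (1710864 + 684346)*(-1625331) = 2395210*(-1625331) = -3893009064510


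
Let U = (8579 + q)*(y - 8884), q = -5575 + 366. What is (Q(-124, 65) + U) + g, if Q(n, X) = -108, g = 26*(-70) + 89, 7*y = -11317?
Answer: -247724723/7 ≈ -3.5389e+7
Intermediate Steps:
y = -11317/7 (y = (⅐)*(-11317) = -11317/7 ≈ -1616.7)
g = -1731 (g = -1820 + 89 = -1731)
q = -5209
U = -247711850/7 (U = (8579 - 5209)*(-11317/7 - 8884) = 3370*(-73505/7) = -247711850/7 ≈ -3.5387e+7)
(Q(-124, 65) + U) + g = (-108 - 247711850/7) - 1731 = -247712606/7 - 1731 = -247724723/7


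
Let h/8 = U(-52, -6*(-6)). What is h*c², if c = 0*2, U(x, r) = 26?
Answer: 0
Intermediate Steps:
c = 0
h = 208 (h = 8*26 = 208)
h*c² = 208*0² = 208*0 = 0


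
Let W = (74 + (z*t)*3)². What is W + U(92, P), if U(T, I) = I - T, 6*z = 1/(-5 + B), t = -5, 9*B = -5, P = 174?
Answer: 2249921/400 ≈ 5624.8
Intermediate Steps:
B = -5/9 (B = (⅑)*(-5) = -5/9 ≈ -0.55556)
z = -3/100 (z = 1/(6*(-5 - 5/9)) = 1/(6*(-50/9)) = (⅙)*(-9/50) = -3/100 ≈ -0.030000)
W = 2217121/400 (W = (74 - 3/100*(-5)*3)² = (74 + (3/20)*3)² = (74 + 9/20)² = (1489/20)² = 2217121/400 ≈ 5542.8)
W + U(92, P) = 2217121/400 + (174 - 1*92) = 2217121/400 + (174 - 92) = 2217121/400 + 82 = 2249921/400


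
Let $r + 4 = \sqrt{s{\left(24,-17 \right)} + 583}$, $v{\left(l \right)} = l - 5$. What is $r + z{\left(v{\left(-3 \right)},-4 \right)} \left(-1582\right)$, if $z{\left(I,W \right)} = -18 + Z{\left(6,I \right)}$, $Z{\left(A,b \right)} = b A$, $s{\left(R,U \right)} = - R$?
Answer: $104408 + \sqrt{559} \approx 1.0443 \cdot 10^{5}$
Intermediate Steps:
$v{\left(l \right)} = -5 + l$
$Z{\left(A,b \right)} = A b$
$r = -4 + \sqrt{559}$ ($r = -4 + \sqrt{\left(-1\right) 24 + 583} = -4 + \sqrt{-24 + 583} = -4 + \sqrt{559} \approx 19.643$)
$z{\left(I,W \right)} = -18 + 6 I$
$r + z{\left(v{\left(-3 \right)},-4 \right)} \left(-1582\right) = \left(-4 + \sqrt{559}\right) + \left(-18 + 6 \left(-5 - 3\right)\right) \left(-1582\right) = \left(-4 + \sqrt{559}\right) + \left(-18 + 6 \left(-8\right)\right) \left(-1582\right) = \left(-4 + \sqrt{559}\right) + \left(-18 - 48\right) \left(-1582\right) = \left(-4 + \sqrt{559}\right) - -104412 = \left(-4 + \sqrt{559}\right) + 104412 = 104408 + \sqrt{559}$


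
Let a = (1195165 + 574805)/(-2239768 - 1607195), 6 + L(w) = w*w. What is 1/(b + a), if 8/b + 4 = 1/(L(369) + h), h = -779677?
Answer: -3300808380569/8120300965606 ≈ -0.40649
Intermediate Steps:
L(w) = -6 + w**2 (L(w) = -6 + w*w = -6 + w**2)
b = -5148176/2574089 (b = 8/(-4 + 1/((-6 + 369**2) - 779677)) = 8/(-4 + 1/((-6 + 136161) - 779677)) = 8/(-4 + 1/(136155 - 779677)) = 8/(-4 + 1/(-643522)) = 8/(-4 - 1/643522) = 8/(-2574089/643522) = 8*(-643522/2574089) = -5148176/2574089 ≈ -2.0000)
a = -589990/1282321 (a = 1769970/(-3846963) = 1769970*(-1/3846963) = -589990/1282321 ≈ -0.46010)
1/(b + a) = 1/(-5148176/2574089 - 589990/1282321) = 1/(-8120300965606/3300808380569) = -3300808380569/8120300965606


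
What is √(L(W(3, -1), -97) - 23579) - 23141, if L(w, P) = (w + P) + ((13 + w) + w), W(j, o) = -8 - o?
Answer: -23141 + 2*I*√5921 ≈ -23141.0 + 153.9*I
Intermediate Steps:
L(w, P) = 13 + P + 3*w (L(w, P) = (P + w) + (13 + 2*w) = 13 + P + 3*w)
√(L(W(3, -1), -97) - 23579) - 23141 = √((13 - 97 + 3*(-8 - 1*(-1))) - 23579) - 23141 = √((13 - 97 + 3*(-8 + 1)) - 23579) - 23141 = √((13 - 97 + 3*(-7)) - 23579) - 23141 = √((13 - 97 - 21) - 23579) - 23141 = √(-105 - 23579) - 23141 = √(-23684) - 23141 = 2*I*√5921 - 23141 = -23141 + 2*I*√5921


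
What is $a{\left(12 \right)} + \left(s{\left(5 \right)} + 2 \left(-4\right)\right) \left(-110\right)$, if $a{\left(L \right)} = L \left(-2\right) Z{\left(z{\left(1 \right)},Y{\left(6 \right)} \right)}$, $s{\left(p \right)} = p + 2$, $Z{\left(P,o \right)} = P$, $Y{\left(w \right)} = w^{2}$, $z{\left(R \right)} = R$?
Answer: $86$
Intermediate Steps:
$s{\left(p \right)} = 2 + p$
$a{\left(L \right)} = - 2 L$ ($a{\left(L \right)} = L \left(-2\right) 1 = - 2 L 1 = - 2 L$)
$a{\left(12 \right)} + \left(s{\left(5 \right)} + 2 \left(-4\right)\right) \left(-110\right) = \left(-2\right) 12 + \left(\left(2 + 5\right) + 2 \left(-4\right)\right) \left(-110\right) = -24 + \left(7 - 8\right) \left(-110\right) = -24 - -110 = -24 + 110 = 86$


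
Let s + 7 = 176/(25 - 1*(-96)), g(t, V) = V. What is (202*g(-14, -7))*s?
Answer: 86254/11 ≈ 7841.3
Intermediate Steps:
s = -61/11 (s = -7 + 176/(25 - 1*(-96)) = -7 + 176/(25 + 96) = -7 + 176/121 = -7 + 176*(1/121) = -7 + 16/11 = -61/11 ≈ -5.5455)
(202*g(-14, -7))*s = (202*(-7))*(-61/11) = -1414*(-61/11) = 86254/11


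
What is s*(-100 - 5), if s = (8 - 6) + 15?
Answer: -1785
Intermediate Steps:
s = 17 (s = 2 + 15 = 17)
s*(-100 - 5) = 17*(-100 - 5) = 17*(-105) = -1785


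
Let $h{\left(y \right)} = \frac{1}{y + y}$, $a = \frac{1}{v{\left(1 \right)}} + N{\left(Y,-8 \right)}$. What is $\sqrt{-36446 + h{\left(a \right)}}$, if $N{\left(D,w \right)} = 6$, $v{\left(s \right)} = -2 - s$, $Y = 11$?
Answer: $\frac{77 i \sqrt{7106}}{34} \approx 190.91 i$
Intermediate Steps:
$a = \frac{17}{3}$ ($a = \frac{1}{-2 - 1} + 6 = \frac{1}{-3} + 6 = - \frac{1}{3} + 6 = \frac{17}{3} \approx 5.6667$)
$h{\left(y \right)} = \frac{1}{2 y}$
$\sqrt{-36446 + h{\left(a \right)}} = \sqrt{-36446 + \frac{1}{2 \cdot \frac{17}{3}}} = \sqrt{-36446 + \frac{1}{2} \cdot \frac{3}{17}} = \sqrt{-36446 + \frac{3}{34}} = \sqrt{- \frac{1239161}{34}} = \frac{77 i \sqrt{7106}}{34}$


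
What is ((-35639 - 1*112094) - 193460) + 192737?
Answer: -148456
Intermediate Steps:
((-35639 - 1*112094) - 193460) + 192737 = ((-35639 - 112094) - 193460) + 192737 = (-147733 - 193460) + 192737 = -341193 + 192737 = -148456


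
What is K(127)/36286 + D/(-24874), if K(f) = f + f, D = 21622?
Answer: -194564474/225644491 ≈ -0.86226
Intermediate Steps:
K(f) = 2*f
K(127)/36286 + D/(-24874) = (2*127)/36286 + 21622/(-24874) = 254*(1/36286) + 21622*(-1/24874) = 127/18143 - 10811/12437 = -194564474/225644491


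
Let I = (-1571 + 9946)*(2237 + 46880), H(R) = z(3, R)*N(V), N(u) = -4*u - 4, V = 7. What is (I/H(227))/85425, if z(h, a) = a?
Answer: -245585/370464 ≈ -0.66291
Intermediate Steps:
N(u) = -4 - 4*u
H(R) = -32*R (H(R) = R*(-4 - 4*7) = R*(-4 - 28) = R*(-32) = -32*R)
I = 411354875 (I = 8375*49117 = 411354875)
(I/H(227))/85425 = (411354875/((-32*227)))/85425 = (411354875/(-7264))*(1/85425) = (411354875*(-1/7264))*(1/85425) = -411354875/7264*1/85425 = -245585/370464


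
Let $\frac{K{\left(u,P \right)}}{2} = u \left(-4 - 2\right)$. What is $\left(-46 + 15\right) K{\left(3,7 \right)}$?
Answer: $1116$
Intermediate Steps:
$K{\left(u,P \right)} = - 12 u$ ($K{\left(u,P \right)} = 2 u \left(-4 - 2\right) = 2 u \left(-6\right) = 2 \left(- 6 u\right) = - 12 u$)
$\left(-46 + 15\right) K{\left(3,7 \right)} = \left(-46 + 15\right) \left(\left(-12\right) 3\right) = \left(-31\right) \left(-36\right) = 1116$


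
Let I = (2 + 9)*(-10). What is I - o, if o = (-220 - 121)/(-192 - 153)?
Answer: -38291/345 ≈ -110.99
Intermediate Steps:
I = -110 (I = 11*(-10) = -110)
o = 341/345 (o = -341/(-345) = -341*(-1/345) = 341/345 ≈ 0.98841)
I - o = -110 - 1*341/345 = -110 - 341/345 = -38291/345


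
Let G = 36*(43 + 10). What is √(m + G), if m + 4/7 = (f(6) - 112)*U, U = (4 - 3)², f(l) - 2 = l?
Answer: 4*√5523/7 ≈ 42.467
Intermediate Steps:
f(l) = 2 + l
U = 1 (U = 1² = 1)
G = 1908 (G = 36*53 = 1908)
m = -732/7 (m = -4/7 + ((2 + 6) - 112)*1 = -4/7 + (8 - 112)*1 = -4/7 - 104*1 = -4/7 - 104 = -732/7 ≈ -104.57)
√(m + G) = √(-732/7 + 1908) = √(12624/7) = 4*√5523/7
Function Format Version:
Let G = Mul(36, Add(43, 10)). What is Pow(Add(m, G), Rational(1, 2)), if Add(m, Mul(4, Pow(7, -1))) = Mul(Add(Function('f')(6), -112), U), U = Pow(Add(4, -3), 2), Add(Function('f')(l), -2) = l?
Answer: Mul(Rational(4, 7), Pow(5523, Rational(1, 2))) ≈ 42.467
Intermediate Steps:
Function('f')(l) = Add(2, l)
U = 1 (U = Pow(1, 2) = 1)
G = 1908 (G = Mul(36, 53) = 1908)
m = Rational(-732, 7) (m = Add(Rational(-4, 7), Mul(Add(Add(2, 6), -112), 1)) = Add(Rational(-4, 7), Mul(Add(8, -112), 1)) = Add(Rational(-4, 7), Mul(-104, 1)) = Add(Rational(-4, 7), -104) = Rational(-732, 7) ≈ -104.57)
Pow(Add(m, G), Rational(1, 2)) = Pow(Add(Rational(-732, 7), 1908), Rational(1, 2)) = Pow(Rational(12624, 7), Rational(1, 2)) = Mul(Rational(4, 7), Pow(5523, Rational(1, 2)))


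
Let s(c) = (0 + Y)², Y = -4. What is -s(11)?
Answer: -16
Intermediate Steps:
s(c) = 16 (s(c) = (0 - 4)² = (-4)² = 16)
-s(11) = -1*16 = -16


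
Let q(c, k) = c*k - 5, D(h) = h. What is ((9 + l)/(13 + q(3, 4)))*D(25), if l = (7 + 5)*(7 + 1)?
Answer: 525/4 ≈ 131.25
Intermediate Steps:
q(c, k) = -5 + c*k
l = 96 (l = 12*8 = 96)
((9 + l)/(13 + q(3, 4)))*D(25) = ((9 + 96)/(13 + (-5 + 3*4)))*25 = (105/(13 + (-5 + 12)))*25 = (105/(13 + 7))*25 = (105/20)*25 = (105*(1/20))*25 = (21/4)*25 = 525/4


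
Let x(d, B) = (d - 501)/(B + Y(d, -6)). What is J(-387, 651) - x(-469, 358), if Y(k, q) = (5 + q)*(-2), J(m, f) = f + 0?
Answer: 23533/36 ≈ 653.69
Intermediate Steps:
J(m, f) = f
Y(k, q) = -10 - 2*q
x(d, B) = (-501 + d)/(2 + B) (x(d, B) = (d - 501)/(B + (-10 - 2*(-6))) = (-501 + d)/(B + (-10 + 12)) = (-501 + d)/(B + 2) = (-501 + d)/(2 + B))
J(-387, 651) - x(-469, 358) = 651 - (-501 - 469)/(2 + 358) = 651 - (-970)/360 = 651 - 1*(-97/36) = 651 + 97/36 = 23533/36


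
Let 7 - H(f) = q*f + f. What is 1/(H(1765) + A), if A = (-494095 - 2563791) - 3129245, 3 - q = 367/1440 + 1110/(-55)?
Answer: -3168/19734596891 ≈ -1.6053e-7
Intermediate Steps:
q = 363163/15840 (q = 3 - (367/1440 + 1110/(-55)) = 3 - (367*(1/1440) + 1110*(-1/55)) = 3 - (367/1440 - 222/11) = 3 - 1*(-315643/15840) = 3 + 315643/15840 = 363163/15840 ≈ 22.927)
A = -6187131 (A = -3057886 - 3129245 = -6187131)
H(f) = 7 - 379003*f/15840 (H(f) = 7 - (363163*f/15840 + f) = 7 - 379003*f/15840)
1/(H(1765) + A) = 1/((7 - 379003/15840*1765) - 6187131) = 1/((7 - 133788059/3168) - 6187131) = 1/(-133765883/3168 - 6187131) = 1/(-19734596891/3168) = -3168/19734596891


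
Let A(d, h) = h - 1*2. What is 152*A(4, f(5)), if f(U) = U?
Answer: 456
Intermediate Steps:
A(d, h) = -2 + h (A(d, h) = h - 2 = -2 + h)
152*A(4, f(5)) = 152*(-2 + 5) = 152*3 = 456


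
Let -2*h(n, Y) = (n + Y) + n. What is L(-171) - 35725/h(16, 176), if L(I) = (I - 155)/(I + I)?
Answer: 6125927/17784 ≈ 344.46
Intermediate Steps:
h(n, Y) = -n - Y/2 (h(n, Y) = -((n + Y) + n)/2 = -((Y + n) + n)/2 = -(Y + 2*n)/2 = -n - Y/2)
L(I) = (-155 + I)/(2*I) (L(I) = (-155 + I)/((2*I)) = (-155 + I)*(1/(2*I)) = (-155 + I)/(2*I))
L(-171) - 35725/h(16, 176) = (1/2)*(-155 - 171)/(-171) - 35725/(-1*16 - 1/2*176) = (1/2)*(-1/171)*(-326) - 35725/(-16 - 88) = 163/171 - 35725/(-104) = 163/171 - 35725*(-1)/104 = 163/171 - 1*(-35725/104) = 163/171 + 35725/104 = 6125927/17784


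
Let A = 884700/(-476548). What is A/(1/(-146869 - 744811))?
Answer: 197217324000/119137 ≈ 1.6554e+6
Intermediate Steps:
A = -221175/119137 (A = 884700*(-1/476548) = -221175/119137 ≈ -1.8565)
A/(1/(-146869 - 744811)) = -221175/(119137*(1/(-146869 - 744811))) = -221175/(119137*(1/(-891680))) = -221175/(119137*(-1/891680)) = -221175/119137*(-891680) = 197217324000/119137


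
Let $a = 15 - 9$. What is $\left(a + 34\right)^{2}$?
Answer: $1600$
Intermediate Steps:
$a = 6$ ($a = 15 - 9 = 6$)
$\left(a + 34\right)^{2} = \left(6 + 34\right)^{2} = 40^{2} = 1600$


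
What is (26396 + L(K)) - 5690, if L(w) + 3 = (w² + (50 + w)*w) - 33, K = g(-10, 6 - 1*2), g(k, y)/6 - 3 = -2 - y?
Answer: 20418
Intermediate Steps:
g(k, y) = 6 - 6*y (g(k, y) = 18 + 6*(-2 - y) = 18 + (-12 - 6*y) = 6 - 6*y)
K = -18 (K = 6 - 6*(6 - 1*2) = 6 - 6*(6 - 2) = 6 - 6*4 = 6 - 24 = -18)
L(w) = -36 + w² + w*(50 + w) (L(w) = -3 + ((w² + (50 + w)*w) - 33) = -3 + ((w² + w*(50 + w)) - 33) = -3 + (-33 + w² + w*(50 + w)) = -36 + w² + w*(50 + w))
(26396 + L(K)) - 5690 = (26396 + (-36 + 2*(-18)² + 50*(-18))) - 5690 = (26396 + (-36 + 2*324 - 900)) - 5690 = (26396 + (-36 + 648 - 900)) - 5690 = (26396 - 288) - 5690 = 26108 - 5690 = 20418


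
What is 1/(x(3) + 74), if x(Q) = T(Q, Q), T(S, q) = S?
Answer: 1/77 ≈ 0.012987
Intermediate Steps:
x(Q) = Q
1/(x(3) + 74) = 1/(3 + 74) = 1/77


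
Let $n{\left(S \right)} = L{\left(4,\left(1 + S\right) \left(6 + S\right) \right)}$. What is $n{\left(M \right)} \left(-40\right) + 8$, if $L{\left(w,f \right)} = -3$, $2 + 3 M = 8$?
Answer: $128$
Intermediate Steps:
$M = 2$ ($M = - \frac{2}{3} + \frac{1}{3} \cdot 8 = - \frac{2}{3} + \frac{8}{3} = 2$)
$n{\left(S \right)} = -3$
$n{\left(M \right)} \left(-40\right) + 8 = \left(-3\right) \left(-40\right) + 8 = 120 + 8 = 128$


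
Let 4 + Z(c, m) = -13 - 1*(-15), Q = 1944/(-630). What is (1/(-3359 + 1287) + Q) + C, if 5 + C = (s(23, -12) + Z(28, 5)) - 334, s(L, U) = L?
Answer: -3326453/10360 ≈ -321.09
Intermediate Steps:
Q = -108/35 (Q = 1944*(-1/630) = -108/35 ≈ -3.0857)
Z(c, m) = -2 (Z(c, m) = -4 + (-13 - 1*(-15)) = -4 + (-13 + 15) = -4 + 2 = -2)
C = -318 (C = -5 + ((23 - 2) - 334) = -5 + (21 - 334) = -5 - 313 = -318)
(1/(-3359 + 1287) + Q) + C = (1/(-3359 + 1287) - 108/35) - 318 = (1/(-2072) - 108/35) - 318 = (-1/2072 - 108/35) - 318 = -31973/10360 - 318 = -3326453/10360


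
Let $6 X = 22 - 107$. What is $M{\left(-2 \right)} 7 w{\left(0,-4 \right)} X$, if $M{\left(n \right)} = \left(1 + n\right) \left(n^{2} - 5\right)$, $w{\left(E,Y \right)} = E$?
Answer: $0$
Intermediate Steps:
$M{\left(n \right)} = \left(1 + n\right) \left(-5 + n^{2}\right)$
$X = - \frac{85}{6}$ ($X = \frac{22 - 107}{6} = \frac{1}{6} \left(-85\right) = - \frac{85}{6} \approx -14.167$)
$M{\left(-2 \right)} 7 w{\left(0,-4 \right)} X = \left(-5 + \left(-2\right)^{2} + \left(-2\right)^{3} - -10\right) 7 \cdot 0 \left(- \frac{85}{6}\right) = \left(-5 + 4 - 8 + 10\right) 7 \cdot 0 \left(- \frac{85}{6}\right) = 1 \cdot 7 \cdot 0 \left(- \frac{85}{6}\right) = 7 \cdot 0 \left(- \frac{85}{6}\right) = 0 \left(- \frac{85}{6}\right) = 0$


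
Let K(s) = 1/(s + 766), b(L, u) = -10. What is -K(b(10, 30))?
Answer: -1/756 ≈ -0.0013228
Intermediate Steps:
K(s) = 1/(766 + s)
-K(b(10, 30)) = -1/(766 - 10) = -1/756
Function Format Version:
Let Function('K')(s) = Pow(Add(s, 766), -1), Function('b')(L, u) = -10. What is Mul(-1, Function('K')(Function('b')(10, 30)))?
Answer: Rational(-1, 756) ≈ -0.0013228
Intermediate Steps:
Function('K')(s) = Pow(Add(766, s), -1)
Mul(-1, Function('K')(Function('b')(10, 30))) = Mul(-1, Pow(Add(766, -10), -1)) = Mul(-1, Pow(756, -1)) = Mul(-1, Rational(1, 756)) = Rational(-1, 756)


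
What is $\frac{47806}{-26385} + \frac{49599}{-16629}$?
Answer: $- \frac{701211863}{146252055} \approx -4.7945$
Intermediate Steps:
$\frac{47806}{-26385} + \frac{49599}{-16629} = 47806 \left(- \frac{1}{26385}\right) + 49599 \left(- \frac{1}{16629}\right) = - \frac{47806}{26385} - \frac{16533}{5543} = - \frac{701211863}{146252055}$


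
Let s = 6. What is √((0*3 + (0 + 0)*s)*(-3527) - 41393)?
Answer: I*√41393 ≈ 203.45*I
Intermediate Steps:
√((0*3 + (0 + 0)*s)*(-3527) - 41393) = √((0*3 + (0 + 0)*6)*(-3527) - 41393) = √((0 + 0*6)*(-3527) - 41393) = √((0 + 0)*(-3527) - 41393) = √(0*(-3527) - 41393) = √(0 - 41393) = √(-41393) = I*√41393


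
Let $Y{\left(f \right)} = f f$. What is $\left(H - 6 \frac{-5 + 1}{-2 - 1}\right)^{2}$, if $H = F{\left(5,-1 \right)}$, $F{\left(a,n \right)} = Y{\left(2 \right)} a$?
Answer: $144$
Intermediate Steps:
$Y{\left(f \right)} = f^{2}$
$F{\left(a,n \right)} = 4 a$ ($F{\left(a,n \right)} = 2^{2} a = 4 a$)
$H = 20$ ($H = 4 \cdot 5 = 20$)
$\left(H - 6 \frac{-5 + 1}{-2 - 1}\right)^{2} = \left(20 - 6 \frac{-5 + 1}{-2 - 1}\right)^{2} = \left(20 - 6 \left(- \frac{4}{-3}\right)\right)^{2} = \left(20 - 6 \left(\left(-4\right) \left(- \frac{1}{3}\right)\right)\right)^{2} = \left(20 - 8\right)^{2} = 12^{2} = 144$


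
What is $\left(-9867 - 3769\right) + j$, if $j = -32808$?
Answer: $-46444$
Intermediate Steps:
$\left(-9867 - 3769\right) + j = \left(-9867 - 3769\right) - 32808 = -13636 - 32808 = -46444$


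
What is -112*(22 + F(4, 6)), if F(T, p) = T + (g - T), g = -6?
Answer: -1792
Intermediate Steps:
F(T, p) = -6 (F(T, p) = T + (-6 - T) = -6)
-112*(22 + F(4, 6)) = -112*(22 - 6) = -112*16 = -1792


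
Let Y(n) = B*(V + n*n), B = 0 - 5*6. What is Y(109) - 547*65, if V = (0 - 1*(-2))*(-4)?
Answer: -391745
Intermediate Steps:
B = -30 (B = 0 - 30 = -30)
V = -8 (V = (0 + 2)*(-4) = 2*(-4) = -8)
Y(n) = 240 - 30*n**2 (Y(n) = -30*(-8 + n*n) = -30*(-8 + n**2) = 240 - 30*n**2)
Y(109) - 547*65 = (240 - 30*109**2) - 547*65 = (240 - 30*11881) - 1*35555 = (240 - 356430) - 35555 = -356190 - 35555 = -391745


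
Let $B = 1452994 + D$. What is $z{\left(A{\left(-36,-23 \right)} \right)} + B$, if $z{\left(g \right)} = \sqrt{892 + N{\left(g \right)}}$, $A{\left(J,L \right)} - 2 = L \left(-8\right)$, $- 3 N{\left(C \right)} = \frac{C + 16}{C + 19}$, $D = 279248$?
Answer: $1732242 + \frac{\sqrt{337252470}}{615} \approx 1.7323 \cdot 10^{6}$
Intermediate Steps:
$N{\left(C \right)} = - \frac{16 + C}{3 \left(19 + C\right)}$ ($N{\left(C \right)} = - \frac{\left(C + 16\right) \frac{1}{C + 19}}{3} = - \frac{\left(16 + C\right) \frac{1}{19 + C}}{3} = - \frac{\frac{1}{19 + C} \left(16 + C\right)}{3} = - \frac{16 + C}{3 \left(19 + C\right)}$)
$A{\left(J,L \right)} = 2 - 8 L$ ($A{\left(J,L \right)} = 2 + L \left(-8\right) = 2 - 8 L$)
$B = 1732242$ ($B = 1452994 + 279248 = 1732242$)
$z{\left(g \right)} = \sqrt{892 + \frac{-16 - g}{3 \left(19 + g\right)}}$
$z{\left(A{\left(-36,-23 \right)} \right)} + B = \frac{\sqrt{3} \sqrt{\frac{50828 + 2675 \left(2 - -184\right)}{19 + \left(2 - -184\right)}}}{3} + 1732242 = \frac{\sqrt{3} \sqrt{\frac{50828 + 2675 \left(2 + 184\right)}{19 + \left(2 + 184\right)}}}{3} + 1732242 = \frac{\sqrt{3} \sqrt{\frac{50828 + 2675 \cdot 186}{19 + 186}}}{3} + 1732242 = \frac{\sqrt{3} \sqrt{\frac{50828 + 497550}{205}}}{3} + 1732242 = \frac{\sqrt{3} \sqrt{\frac{1}{205} \cdot 548378}}{3} + 1732242 = \frac{\sqrt{3} \sqrt{\frac{548378}{205}}}{3} + 1732242 = \frac{\sqrt{3} \frac{\sqrt{112417490}}{205}}{3} + 1732242 = \frac{\sqrt{337252470}}{615} + 1732242 = 1732242 + \frac{\sqrt{337252470}}{615}$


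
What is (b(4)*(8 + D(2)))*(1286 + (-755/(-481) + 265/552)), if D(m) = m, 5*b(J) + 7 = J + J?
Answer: 341992657/132756 ≈ 2576.1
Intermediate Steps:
b(J) = -7/5 + 2*J/5 (b(J) = -7/5 + (J + J)/5 = -7/5 + (2*J)/5 = -7/5 + 2*J/5)
(b(4)*(8 + D(2)))*(1286 + (-755/(-481) + 265/552)) = ((-7/5 + (⅖)*4)*(8 + 2))*(1286 + (-755/(-481) + 265/552)) = ((-7/5 + 8/5)*10)*(1286 + (-755*(-1/481) + 265*(1/552))) = ((⅕)*10)*(1286 + (755/481 + 265/552)) = 2*(1286 + 544225/265512) = 2*(341992657/265512) = 341992657/132756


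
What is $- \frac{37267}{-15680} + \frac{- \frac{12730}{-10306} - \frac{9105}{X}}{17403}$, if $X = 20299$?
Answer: $\frac{67840899767025547}{28543351424642880} \approx 2.3768$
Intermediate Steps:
$- \frac{37267}{-15680} + \frac{- \frac{12730}{-10306} - \frac{9105}{X}}{17403} = - \frac{37267}{-15680} + \frac{- \frac{12730}{-10306} - \frac{9105}{20299}}{17403} = \left(-37267\right) \left(- \frac{1}{15680}\right) + \left(\left(-12730\right) \left(- \frac{1}{10306}\right) - \frac{9105}{20299}\right) \frac{1}{17403} = \frac{37267}{15680} + \left(\frac{6365}{5153} - \frac{9105}{20299}\right) \frac{1}{17403} = \frac{37267}{15680} + \frac{82285070}{104600747} \cdot \frac{1}{17403} = \frac{37267}{15680} + \frac{82285070}{1820366800041} = \frac{67840899767025547}{28543351424642880}$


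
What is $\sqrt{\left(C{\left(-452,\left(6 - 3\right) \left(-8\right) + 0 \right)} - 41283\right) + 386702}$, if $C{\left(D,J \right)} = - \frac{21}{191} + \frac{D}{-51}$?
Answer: $\frac{2 \sqrt{8194157789835}}{9741} \approx 587.73$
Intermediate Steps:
$C{\left(D,J \right)} = - \frac{21}{191} - \frac{D}{51}$ ($C{\left(D,J \right)} = \left(-21\right) \frac{1}{191} + D \left(- \frac{1}{51}\right) = - \frac{21}{191} - \frac{D}{51}$)
$\sqrt{\left(C{\left(-452,\left(6 - 3\right) \left(-8\right) + 0 \right)} - 41283\right) + 386702} = \sqrt{\left(\left(- \frac{21}{191} - - \frac{452}{51}\right) - 41283\right) + 386702} = \sqrt{\left(\left(- \frac{21}{191} + \frac{452}{51}\right) - 41283\right) + 386702} = \sqrt{\left(\frac{85261}{9741} - 41283\right) + 386702} = \sqrt{- \frac{402052442}{9741} + 386702} = \sqrt{\frac{3364811740}{9741}} = \frac{2 \sqrt{8194157789835}}{9741}$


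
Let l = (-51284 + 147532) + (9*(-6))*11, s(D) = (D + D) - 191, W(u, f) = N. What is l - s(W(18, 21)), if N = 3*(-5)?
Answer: 95875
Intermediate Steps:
N = -15
W(u, f) = -15
s(D) = -191 + 2*D (s(D) = 2*D - 191 = -191 + 2*D)
l = 95654 (l = 96248 - 54*11 = 96248 - 594 = 95654)
l - s(W(18, 21)) = 95654 - (-191 + 2*(-15)) = 95654 - (-191 - 30) = 95654 - 1*(-221) = 95654 + 221 = 95875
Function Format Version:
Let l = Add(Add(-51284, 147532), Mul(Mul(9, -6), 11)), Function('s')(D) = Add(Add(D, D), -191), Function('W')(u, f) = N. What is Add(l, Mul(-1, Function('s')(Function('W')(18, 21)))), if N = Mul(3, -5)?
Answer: 95875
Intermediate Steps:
N = -15
Function('W')(u, f) = -15
Function('s')(D) = Add(-191, Mul(2, D)) (Function('s')(D) = Add(Mul(2, D), -191) = Add(-191, Mul(2, D)))
l = 95654 (l = Add(96248, Mul(-54, 11)) = Add(96248, -594) = 95654)
Add(l, Mul(-1, Function('s')(Function('W')(18, 21)))) = Add(95654, Mul(-1, Add(-191, Mul(2, -15)))) = Add(95654, Mul(-1, Add(-191, -30))) = Add(95654, Mul(-1, -221)) = Add(95654, 221) = 95875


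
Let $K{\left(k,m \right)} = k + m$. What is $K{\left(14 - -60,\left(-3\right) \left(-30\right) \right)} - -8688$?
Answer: $8852$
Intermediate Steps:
$K{\left(14 - -60,\left(-3\right) \left(-30\right) \right)} - -8688 = \left(\left(14 - -60\right) - -90\right) - -8688 = \left(\left(14 + 60\right) + 90\right) + 8688 = \left(74 + 90\right) + 8688 = 164 + 8688 = 8852$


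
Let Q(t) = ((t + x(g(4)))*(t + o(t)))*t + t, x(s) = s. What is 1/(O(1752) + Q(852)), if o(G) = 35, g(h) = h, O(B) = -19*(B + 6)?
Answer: 1/646867194 ≈ 1.5459e-9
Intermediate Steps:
O(B) = -114 - 19*B (O(B) = -19*(6 + B) = -114 - 19*B)
Q(t) = t + t*(4 + t)*(35 + t) (Q(t) = ((t + 4)*(t + 35))*t + t = ((4 + t)*(35 + t))*t + t = t*(4 + t)*(35 + t) + t = t + t*(4 + t)*(35 + t))
1/(O(1752) + Q(852)) = 1/((-114 - 19*1752) + 852*(141 + 852**2 + 39*852)) = 1/((-114 - 33288) + 852*(141 + 725904 + 33228)) = 1/(-33402 + 852*759273) = 1/(-33402 + 646900596) = 1/646867194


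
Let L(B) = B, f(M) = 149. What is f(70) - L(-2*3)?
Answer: 155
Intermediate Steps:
f(70) - L(-2*3) = 149 - (-2)*3 = 149 - 1*(-6) = 149 + 6 = 155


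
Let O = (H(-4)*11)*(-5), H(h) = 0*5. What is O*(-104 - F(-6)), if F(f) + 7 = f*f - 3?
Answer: 0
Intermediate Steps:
H(h) = 0
F(f) = -10 + f**2 (F(f) = -7 + (f*f - 3) = -7 + (f**2 - 3) = -7 + (-3 + f**2) = -10 + f**2)
O = 0 (O = (0*11)*(-5) = 0*(-5) = 0)
O*(-104 - F(-6)) = 0*(-104 - (-10 + (-6)**2)) = 0*(-104 - (-10 + 36)) = 0*(-104 - 1*26) = 0*(-104 - 26) = 0*(-130) = 0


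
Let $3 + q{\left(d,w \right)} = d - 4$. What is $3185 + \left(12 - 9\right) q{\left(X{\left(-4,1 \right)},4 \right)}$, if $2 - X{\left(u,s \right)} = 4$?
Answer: $3158$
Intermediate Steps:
$X{\left(u,s \right)} = -2$ ($X{\left(u,s \right)} = 2 - 4 = -2$)
$q{\left(d,w \right)} = -7 + d$ ($q{\left(d,w \right)} = -3 + \left(d - 4\right) = -3 + \left(-4 + d\right) = -7 + d$)
$3185 + \left(12 - 9\right) q{\left(X{\left(-4,1 \right)},4 \right)} = 3185 + \left(12 - 9\right) \left(-7 - 2\right) = 3185 + 3 \left(-9\right) = 3185 - 27 = 3158$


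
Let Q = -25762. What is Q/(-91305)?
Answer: 25762/91305 ≈ 0.28215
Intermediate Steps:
Q/(-91305) = -25762/(-91305) = -25762*(-1/91305) = 25762/91305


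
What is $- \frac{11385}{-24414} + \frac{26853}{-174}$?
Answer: $- \frac{18155782}{118001} \approx -153.86$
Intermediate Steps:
$- \frac{11385}{-24414} + \frac{26853}{-174} = \left(-11385\right) \left(- \frac{1}{24414}\right) + 26853 \left(- \frac{1}{174}\right) = \frac{3795}{8138} - \frac{8951}{58} = - \frac{18155782}{118001}$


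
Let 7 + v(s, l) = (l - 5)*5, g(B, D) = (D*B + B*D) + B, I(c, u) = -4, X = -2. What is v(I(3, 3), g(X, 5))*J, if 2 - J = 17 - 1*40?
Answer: -3550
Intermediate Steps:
g(B, D) = B + 2*B*D (g(B, D) = (B*D + B*D) + B = 2*B*D + B = B + 2*B*D)
J = 25 (J = 2 - (17 - 1*40) = 2 - (17 - 40) = 2 - 1*(-23) = 2 + 23 = 25)
v(s, l) = -32 + 5*l (v(s, l) = -7 + (l - 5)*5 = -7 + (-5 + l)*5 = -7 + (-25 + 5*l) = -32 + 5*l)
v(I(3, 3), g(X, 5))*J = (-32 + 5*(-2*(1 + 2*5)))*25 = (-32 + 5*(-2*(1 + 10)))*25 = (-32 + 5*(-2*11))*25 = (-32 + 5*(-22))*25 = (-32 - 110)*25 = -142*25 = -3550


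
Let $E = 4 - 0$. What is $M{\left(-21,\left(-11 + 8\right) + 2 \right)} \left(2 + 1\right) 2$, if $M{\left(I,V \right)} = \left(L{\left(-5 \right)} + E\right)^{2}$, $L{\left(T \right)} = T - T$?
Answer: $96$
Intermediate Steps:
$L{\left(T \right)} = 0$
$E = 4$ ($E = 4 + 0 = 4$)
$M{\left(I,V \right)} = 16$ ($M{\left(I,V \right)} = \left(0 + 4\right)^{2} = 4^{2} = 16$)
$M{\left(-21,\left(-11 + 8\right) + 2 \right)} \left(2 + 1\right) 2 = 16 \left(2 + 1\right) 2 = 16 \cdot 3 \cdot 2 = 16 \cdot 6 = 96$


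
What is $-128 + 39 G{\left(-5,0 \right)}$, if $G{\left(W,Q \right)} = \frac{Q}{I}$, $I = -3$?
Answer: $-128$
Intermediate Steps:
$G{\left(W,Q \right)} = - \frac{Q}{3}$ ($G{\left(W,Q \right)} = \frac{Q}{-3} = Q \left(- \frac{1}{3}\right) = - \frac{Q}{3}$)
$-128 + 39 G{\left(-5,0 \right)} = -128 + 39 \left(\left(- \frac{1}{3}\right) 0\right) = -128 + 39 \cdot 0 = -128 + 0 = -128$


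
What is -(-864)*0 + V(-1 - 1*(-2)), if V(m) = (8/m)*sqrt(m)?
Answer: 8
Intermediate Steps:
V(m) = 8/sqrt(m)
-(-864)*0 + V(-1 - 1*(-2)) = -(-864)*0 + 8/sqrt(-1 - 1*(-2)) = -144*0 + 8/sqrt(-1 + 2) = 0 + 8/sqrt(1) = 0 + 8*1 = 0 + 8 = 8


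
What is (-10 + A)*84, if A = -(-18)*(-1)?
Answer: -2352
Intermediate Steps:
A = -18 (A = -18*1 = -18)
(-10 + A)*84 = (-10 - 18)*84 = -28*84 = -2352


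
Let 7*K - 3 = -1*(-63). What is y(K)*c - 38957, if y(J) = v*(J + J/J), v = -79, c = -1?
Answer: -266932/7 ≈ -38133.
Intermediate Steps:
K = 66/7 (K = 3/7 + (-1*(-63))/7 = 3/7 + (⅐)*63 = 3/7 + 9 = 66/7 ≈ 9.4286)
y(J) = -79 - 79*J (y(J) = -79*(J + J/J) = -79*(J + 1) = -79*(1 + J) = -79 - 79*J)
y(K)*c - 38957 = (-79 - 79*66/7)*(-1) - 38957 = (-79 - 5214/7)*(-1) - 38957 = -5767/7*(-1) - 38957 = 5767/7 - 38957 = -266932/7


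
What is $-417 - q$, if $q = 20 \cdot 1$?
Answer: $-437$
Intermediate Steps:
$q = 20$
$-417 - q = -417 - 20 = -437$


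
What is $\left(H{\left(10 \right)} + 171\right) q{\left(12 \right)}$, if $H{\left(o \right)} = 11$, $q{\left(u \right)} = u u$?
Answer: $26208$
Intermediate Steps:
$q{\left(u \right)} = u^{2}$
$\left(H{\left(10 \right)} + 171\right) q{\left(12 \right)} = \left(11 + 171\right) 12^{2} = 182 \cdot 144 = 26208$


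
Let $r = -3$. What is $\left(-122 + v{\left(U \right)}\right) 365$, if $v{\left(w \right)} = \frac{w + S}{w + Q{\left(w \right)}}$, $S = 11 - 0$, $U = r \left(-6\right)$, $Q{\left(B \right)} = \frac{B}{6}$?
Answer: $- \frac{924545}{21} \approx -44026.0$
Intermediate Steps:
$Q{\left(B \right)} = \frac{B}{6}$ ($Q{\left(B \right)} = B \frac{1}{6} = \frac{B}{6}$)
$U = 18$ ($U = \left(-3\right) \left(-6\right) = 18$)
$S = 11$ ($S = 11 + 0 = 11$)
$v{\left(w \right)} = \frac{6 \left(11 + w\right)}{7 w}$ ($v{\left(w \right)} = \frac{w + 11}{w + \frac{w}{6}} = \frac{11 + w}{\frac{7}{6} w} = \left(11 + w\right) \frac{6}{7 w} = \frac{6 \left(11 + w\right)}{7 w}$)
$\left(-122 + v{\left(U \right)}\right) 365 = \left(-122 + \frac{6 \left(11 + 18\right)}{7 \cdot 18}\right) 365 = \left(-122 + \frac{6}{7} \cdot \frac{1}{18} \cdot 29\right) 365 = \left(-122 + \frac{29}{21}\right) 365 = \left(- \frac{2533}{21}\right) 365 = - \frac{924545}{21}$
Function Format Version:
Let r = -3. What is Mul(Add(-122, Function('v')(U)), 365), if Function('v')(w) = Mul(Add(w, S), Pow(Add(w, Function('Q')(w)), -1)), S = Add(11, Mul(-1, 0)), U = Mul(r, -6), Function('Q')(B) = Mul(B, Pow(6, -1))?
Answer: Rational(-924545, 21) ≈ -44026.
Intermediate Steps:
Function('Q')(B) = Mul(Rational(1, 6), B) (Function('Q')(B) = Mul(B, Rational(1, 6)) = Mul(Rational(1, 6), B))
U = 18 (U = Mul(-3, -6) = 18)
S = 11 (S = Add(11, 0) = 11)
Function('v')(w) = Mul(Rational(6, 7), Pow(w, -1), Add(11, w)) (Function('v')(w) = Mul(Add(w, 11), Pow(Add(w, Mul(Rational(1, 6), w)), -1)) = Mul(Add(11, w), Pow(Mul(Rational(7, 6), w), -1)) = Mul(Add(11, w), Mul(Rational(6, 7), Pow(w, -1))) = Mul(Rational(6, 7), Pow(w, -1), Add(11, w)))
Mul(Add(-122, Function('v')(U)), 365) = Mul(Add(-122, Mul(Rational(6, 7), Pow(18, -1), Add(11, 18))), 365) = Mul(Add(-122, Mul(Rational(6, 7), Rational(1, 18), 29)), 365) = Mul(Add(-122, Rational(29, 21)), 365) = Mul(Rational(-2533, 21), 365) = Rational(-924545, 21)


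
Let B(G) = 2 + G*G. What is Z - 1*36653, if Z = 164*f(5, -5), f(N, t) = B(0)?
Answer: -36325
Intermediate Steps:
B(G) = 2 + G²
f(N, t) = 2 (f(N, t) = 2 + 0² = 2 + 0 = 2)
Z = 328 (Z = 164*2 = 328)
Z - 1*36653 = 328 - 1*36653 = 328 - 36653 = -36325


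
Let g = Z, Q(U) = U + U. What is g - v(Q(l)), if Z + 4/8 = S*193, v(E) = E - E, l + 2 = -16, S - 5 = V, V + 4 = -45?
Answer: -16985/2 ≈ -8492.5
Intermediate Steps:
V = -49 (V = -4 - 45 = -49)
S = -44 (S = 5 - 49 = -44)
l = -18 (l = -2 - 16 = -18)
Q(U) = 2*U
v(E) = 0
Z = -16985/2 (Z = -½ - 44*193 = -½ - 8492 = -16985/2 ≈ -8492.5)
g = -16985/2 ≈ -8492.5
g - v(Q(l)) = -16985/2 - 1*0 = -16985/2 + 0 = -16985/2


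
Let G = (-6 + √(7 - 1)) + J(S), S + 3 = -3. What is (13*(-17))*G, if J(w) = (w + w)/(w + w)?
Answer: 1105 - 221*√6 ≈ 563.66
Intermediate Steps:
S = -6 (S = -3 - 3 = -6)
J(w) = 1 (J(w) = (2*w)/((2*w)) = (2*w)*(1/(2*w)) = 1)
G = -5 + √6 (G = (-6 + √(7 - 1)) + 1 = (-6 + √6) + 1 = -5 + √6 ≈ -2.5505)
(13*(-17))*G = (13*(-17))*(-5 + √6) = -221*(-5 + √6) = 1105 - 221*√6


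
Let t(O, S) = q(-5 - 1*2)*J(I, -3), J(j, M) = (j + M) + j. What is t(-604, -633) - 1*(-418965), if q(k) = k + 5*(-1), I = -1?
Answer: 419025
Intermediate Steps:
J(j, M) = M + 2*j (J(j, M) = (M + j) + j = M + 2*j)
q(k) = -5 + k (q(k) = k - 5 = -5 + k)
t(O, S) = 60 (t(O, S) = (-5 + (-5 - 1*2))*(-3 + 2*(-1)) = (-5 + (-5 - 2))*(-3 - 2) = (-5 - 7)*(-5) = -12*(-5) = 60)
t(-604, -633) - 1*(-418965) = 60 - 1*(-418965) = 60 + 418965 = 419025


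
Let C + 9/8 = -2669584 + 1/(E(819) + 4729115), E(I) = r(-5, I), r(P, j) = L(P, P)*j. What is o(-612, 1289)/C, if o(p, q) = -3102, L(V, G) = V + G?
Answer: 117154474800/100823289249917 ≈ 0.0011620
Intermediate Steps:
L(V, G) = G + V
r(P, j) = 2*P*j (r(P, j) = (P + P)*j = (2*P)*j = 2*P*j)
E(I) = -10*I (E(I) = 2*(-5)*I = -10*I)
C = -100823289249917/37767400 (C = -9/8 + (-2669584 + 1/(-10*819 + 4729115)) = -9/8 + (-2669584 + 1/(-8190 + 4729115)) = -9/8 + (-2669584 + 1/4720925) = -9/8 - 12602905845199/4720925 = -100823289249917/37767400 ≈ -2.6696e+6)
o(-612, 1289)/C = -3102/(-100823289249917/37767400) = -3102*(-37767400/100823289249917) = 117154474800/100823289249917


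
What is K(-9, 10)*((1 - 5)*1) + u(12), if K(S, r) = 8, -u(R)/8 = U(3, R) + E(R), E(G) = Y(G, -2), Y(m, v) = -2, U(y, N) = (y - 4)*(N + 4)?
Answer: 112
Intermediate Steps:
U(y, N) = (-4 + y)*(4 + N)
E(G) = -2
u(R) = 48 + 8*R (u(R) = -8*((-16 - 4*R + 4*3 + R*3) - 2) = -8*((-16 - 4*R + 12 + 3*R) - 2) = -8*((-4 - R) - 2) = -8*(-6 - R) = 48 + 8*R)
K(-9, 10)*((1 - 5)*1) + u(12) = 8*((1 - 5)*1) + (48 + 8*12) = 8*(-4*1) + (48 + 96) = 8*(-4) + 144 = -32 + 144 = 112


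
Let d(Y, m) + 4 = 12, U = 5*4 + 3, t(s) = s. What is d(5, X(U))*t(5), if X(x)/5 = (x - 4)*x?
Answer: 40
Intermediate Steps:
U = 23 (U = 20 + 3 = 23)
X(x) = 5*x*(-4 + x) (X(x) = 5*((x - 4)*x) = 5*((-4 + x)*x) = 5*(x*(-4 + x)) = 5*x*(-4 + x))
d(Y, m) = 8 (d(Y, m) = -4 + 12 = 8)
d(5, X(U))*t(5) = 8*5 = 40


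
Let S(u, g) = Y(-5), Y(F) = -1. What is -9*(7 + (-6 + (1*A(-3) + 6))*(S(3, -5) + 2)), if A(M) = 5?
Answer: -108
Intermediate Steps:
S(u, g) = -1
-9*(7 + (-6 + (1*A(-3) + 6))*(S(3, -5) + 2)) = -9*(7 + (-6 + (1*5 + 6))*(-1 + 2)) = -9*(7 + (-6 + (5 + 6))*1) = -9*(7 + (-6 + 11)*1) = -9*(7 + 5*1) = -9*(7 + 5) = -9*12 = -108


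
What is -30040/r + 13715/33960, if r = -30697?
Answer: 288233551/208494024 ≈ 1.3825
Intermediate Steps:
-30040/r + 13715/33960 = -30040/(-30697) + 13715/33960 = -30040*(-1/30697) + 13715*(1/33960) = 30040/30697 + 2743/6792 = 288233551/208494024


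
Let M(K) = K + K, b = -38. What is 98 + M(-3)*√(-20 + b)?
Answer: 98 - 6*I*√58 ≈ 98.0 - 45.695*I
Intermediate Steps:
M(K) = 2*K
98 + M(-3)*√(-20 + b) = 98 + (2*(-3))*√(-20 - 38) = 98 - 6*I*√58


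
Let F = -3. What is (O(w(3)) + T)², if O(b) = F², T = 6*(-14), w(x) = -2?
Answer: 5625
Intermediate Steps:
T = -84
O(b) = 9 (O(b) = (-3)² = 9)
(O(w(3)) + T)² = (9 - 84)² = (-75)² = 5625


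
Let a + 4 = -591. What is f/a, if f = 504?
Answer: -72/85 ≈ -0.84706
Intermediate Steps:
a = -595 (a = -4 - 591 = -595)
f/a = 504/(-595) = 504*(-1/595) = -72/85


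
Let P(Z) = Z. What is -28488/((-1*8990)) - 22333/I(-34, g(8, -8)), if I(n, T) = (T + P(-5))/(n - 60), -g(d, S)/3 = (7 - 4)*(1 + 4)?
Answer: -943565029/22475 ≈ -41983.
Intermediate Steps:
g(d, S) = -45 (g(d, S) = -3*(7 - 4)*(1 + 4) = -9*5 = -3*15 = -45)
I(n, T) = (-5 + T)/(-60 + n) (I(n, T) = (T - 5)/(n - 60) = (-5 + T)/(-60 + n))
-28488/((-1*8990)) - 22333/I(-34, g(8, -8)) = -28488/((-1*8990)) - 22333*(-60 - 34)/(-5 - 45) = -28488/(-8990) - 22333/(-50/(-94)) = -28488*(-1/8990) - 22333/((-1/94*(-50))) = 14244/4495 - 22333/25/47 = 14244/4495 - 22333*47/25 = 14244/4495 - 1049651/25 = -943565029/22475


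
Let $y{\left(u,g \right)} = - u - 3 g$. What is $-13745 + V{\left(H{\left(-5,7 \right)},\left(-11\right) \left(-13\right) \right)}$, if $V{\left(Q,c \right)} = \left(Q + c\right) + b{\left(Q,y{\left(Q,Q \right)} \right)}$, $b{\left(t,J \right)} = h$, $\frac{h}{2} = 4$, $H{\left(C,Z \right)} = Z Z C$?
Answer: $-13839$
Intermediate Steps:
$H{\left(C,Z \right)} = C Z^{2}$ ($H{\left(C,Z \right)} = Z^{2} C = C Z^{2}$)
$h = 8$ ($h = 2 \cdot 4 = 8$)
$b{\left(t,J \right)} = 8$
$V{\left(Q,c \right)} = 8 + Q + c$ ($V{\left(Q,c \right)} = \left(Q + c\right) + 8 = 8 + Q + c$)
$-13745 + V{\left(H{\left(-5,7 \right)},\left(-11\right) \left(-13\right) \right)} = -13745 - \left(-151 + 245\right) = -13745 + \left(8 - 245 + 143\right) = -13745 - 94 = -13839$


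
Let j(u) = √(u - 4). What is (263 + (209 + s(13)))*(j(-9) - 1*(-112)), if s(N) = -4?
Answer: 52416 + 468*I*√13 ≈ 52416.0 + 1687.4*I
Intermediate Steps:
j(u) = √(-4 + u)
(263 + (209 + s(13)))*(j(-9) - 1*(-112)) = (263 + (209 - 4))*(√(-4 - 9) - 1*(-112)) = (263 + 205)*(√(-13) + 112) = 468*(I*√13 + 112) = 468*(112 + I*√13) = 52416 + 468*I*√13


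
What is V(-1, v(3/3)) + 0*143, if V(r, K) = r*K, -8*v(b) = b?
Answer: ⅛ ≈ 0.12500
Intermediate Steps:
v(b) = -b/8
V(r, K) = K*r
V(-1, v(3/3)) + 0*143 = -3/(8*3)*(-1) + 0*143 = -3/(8*3)*(-1) + 0 = -⅛*1*(-1) + 0 = -⅛*(-1) + 0 = ⅛ + 0 = ⅛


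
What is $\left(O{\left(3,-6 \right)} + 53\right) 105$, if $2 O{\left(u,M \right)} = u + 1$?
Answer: $5775$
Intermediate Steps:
$O{\left(u,M \right)} = \frac{1}{2} + \frac{u}{2}$ ($O{\left(u,M \right)} = \frac{u + 1}{2} = \frac{1 + u}{2} = \frac{1}{2} + \frac{u}{2}$)
$\left(O{\left(3,-6 \right)} + 53\right) 105 = \left(\left(\frac{1}{2} + \frac{1}{2} \cdot 3\right) + 53\right) 105 = \left(\left(\frac{1}{2} + \frac{3}{2}\right) + 53\right) 105 = \left(2 + 53\right) 105 = 55 \cdot 105 = 5775$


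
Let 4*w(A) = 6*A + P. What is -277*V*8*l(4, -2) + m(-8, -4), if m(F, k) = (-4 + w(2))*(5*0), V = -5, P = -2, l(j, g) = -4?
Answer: -44320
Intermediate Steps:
w(A) = -1/2 + 3*A/2 (w(A) = (6*A - 2)/4 = (-2 + 6*A)/4 = -1/2 + 3*A/2)
m(F, k) = 0 (m(F, k) = (-4 + (-1/2 + (3/2)*2))*(5*0) = (-4 + (-1/2 + 3))*0 = (-4 + 5/2)*0 = -3/2*0 = 0)
-277*V*8*l(4, -2) + m(-8, -4) = -277*(-5*8)*(-4) + 0 = -(-11080)*(-4) + 0 = -277*160 + 0 = -44320 + 0 = -44320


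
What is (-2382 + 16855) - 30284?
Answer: -15811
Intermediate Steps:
(-2382 + 16855) - 30284 = 14473 - 30284 = -15811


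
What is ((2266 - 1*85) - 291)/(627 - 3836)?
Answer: -1890/3209 ≈ -0.58897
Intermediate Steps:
((2266 - 1*85) - 291)/(627 - 3836) = ((2266 - 85) - 291)/(-3209) = (2181 - 291)*(-1/3209) = 1890*(-1/3209) = -1890/3209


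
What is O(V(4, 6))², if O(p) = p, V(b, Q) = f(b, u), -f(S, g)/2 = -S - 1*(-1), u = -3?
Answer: 36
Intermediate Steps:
f(S, g) = -2 + 2*S (f(S, g) = -2*(-S - 1*(-1)) = -2*(-S + 1) = -2*(1 - S) = -2 + 2*S)
V(b, Q) = -2 + 2*b
O(V(4, 6))² = (-2 + 2*4)² = (-2 + 8)² = 6² = 36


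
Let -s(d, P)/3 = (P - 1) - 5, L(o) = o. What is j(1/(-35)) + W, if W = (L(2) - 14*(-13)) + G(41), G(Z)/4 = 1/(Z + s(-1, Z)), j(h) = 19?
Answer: 3247/16 ≈ 202.94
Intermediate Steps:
s(d, P) = 18 - 3*P (s(d, P) = -3*((P - 1) - 5) = -3*((-1 + P) - 5) = -3*(-6 + P) = 18 - 3*P)
G(Z) = 4/(18 - 2*Z) (G(Z) = 4/(Z + (18 - 3*Z)) = 4/(18 - 2*Z))
W = 2943/16 (W = (2 - 14*(-13)) - 2/(-9 + 41) = (2 + 182) - 2/32 = 184 - 2*1/32 = 184 - 1/16 = 2943/16 ≈ 183.94)
j(1/(-35)) + W = 19 + 2943/16 = 3247/16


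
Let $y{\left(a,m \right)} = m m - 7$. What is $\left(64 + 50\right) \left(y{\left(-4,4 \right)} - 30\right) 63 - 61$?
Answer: $-150883$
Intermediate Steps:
$y{\left(a,m \right)} = -7 + m^{2}$ ($y{\left(a,m \right)} = m^{2} - 7 = -7 + m^{2}$)
$\left(64 + 50\right) \left(y{\left(-4,4 \right)} - 30\right) 63 - 61 = \left(64 + 50\right) \left(\left(-7 + 4^{2}\right) - 30\right) 63 - 61 = 114 \left(\left(-7 + 16\right) - 30\right) 63 - 61 = 114 \left(9 - 30\right) 63 - 61 = 114 \left(-21\right) 63 - 61 = \left(-2394\right) 63 - 61 = -150822 - 61 = -150883$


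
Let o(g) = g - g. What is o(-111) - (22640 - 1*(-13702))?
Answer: -36342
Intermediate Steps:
o(g) = 0
o(-111) - (22640 - 1*(-13702)) = 0 - (22640 - 1*(-13702)) = 0 - (22640 + 13702) = 0 - 1*36342 = 0 - 36342 = -36342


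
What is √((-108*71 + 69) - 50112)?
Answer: I*√57711 ≈ 240.23*I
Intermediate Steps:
√((-108*71 + 69) - 50112) = √((-7668 + 69) - 50112) = √(-7599 - 50112) = √(-57711) = I*√57711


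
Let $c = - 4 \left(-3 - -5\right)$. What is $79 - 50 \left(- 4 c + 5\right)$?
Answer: $-1771$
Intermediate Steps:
$c = -8$ ($c = - 4 \left(-3 + 5\right) = \left(-4\right) 2 = -8$)
$79 - 50 \left(- 4 c + 5\right) = 79 - 50 \left(\left(-4\right) \left(-8\right) + 5\right) = 79 - 50 \left(32 + 5\right) = 79 - 1850 = -1771$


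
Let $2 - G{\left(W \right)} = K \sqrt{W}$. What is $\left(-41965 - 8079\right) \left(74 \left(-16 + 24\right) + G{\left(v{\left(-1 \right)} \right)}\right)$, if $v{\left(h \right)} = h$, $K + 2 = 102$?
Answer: $-29726136 + 5004400 i \approx -2.9726 \cdot 10^{7} + 5.0044 \cdot 10^{6} i$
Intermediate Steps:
$K = 100$ ($K = -2 + 102 = 100$)
$G{\left(W \right)} = 2 - 100 \sqrt{W}$
$\left(-41965 - 8079\right) \left(74 \left(-16 + 24\right) + G{\left(v{\left(-1 \right)} \right)}\right) = \left(-41965 - 8079\right) \left(74 \left(-16 + 24\right) + \left(2 - 100 \sqrt{-1}\right)\right) = - 50044 \left(74 \cdot 8 + \left(2 - 100 i\right)\right) = - 50044 \left(592 + \left(2 - 100 i\right)\right) = - 50044 \left(594 - 100 i\right) = -29726136 + 5004400 i$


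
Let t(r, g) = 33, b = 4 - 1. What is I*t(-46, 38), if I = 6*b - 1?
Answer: 561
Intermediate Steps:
b = 3
I = 17 (I = 6*3 - 1 = 18 - 1 = 17)
I*t(-46, 38) = 17*33 = 561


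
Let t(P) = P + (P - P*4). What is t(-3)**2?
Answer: 36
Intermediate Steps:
t(P) = -2*P (t(P) = P + (P - 4*P) = P - 3*P = -2*P)
t(-3)**2 = (-2*(-3))**2 = 6**2 = 36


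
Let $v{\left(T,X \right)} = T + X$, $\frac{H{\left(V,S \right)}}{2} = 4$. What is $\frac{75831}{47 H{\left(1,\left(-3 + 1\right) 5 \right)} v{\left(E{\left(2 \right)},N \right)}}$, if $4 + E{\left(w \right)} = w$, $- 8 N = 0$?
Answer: $- \frac{75831}{752} \approx -100.84$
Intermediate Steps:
$N = 0$ ($N = \left(- \frac{1}{8}\right) 0 = 0$)
$E{\left(w \right)} = -4 + w$
$H{\left(V,S \right)} = 8$ ($H{\left(V,S \right)} = 2 \cdot 4 = 8$)
$\frac{75831}{47 H{\left(1,\left(-3 + 1\right) 5 \right)} v{\left(E{\left(2 \right)},N \right)}} = \frac{75831}{47 \cdot 8 \left(\left(-4 + 2\right) + 0\right)} = \frac{75831}{376 \left(-2 + 0\right)} = \frac{75831}{376 \left(-2\right)} = \frac{75831}{-752} = 75831 \left(- \frac{1}{752}\right) = - \frac{75831}{752}$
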